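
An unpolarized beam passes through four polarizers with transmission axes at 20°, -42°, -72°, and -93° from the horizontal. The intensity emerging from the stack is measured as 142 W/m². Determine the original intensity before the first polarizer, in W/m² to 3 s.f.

I₀ ≈ 1970 W/m²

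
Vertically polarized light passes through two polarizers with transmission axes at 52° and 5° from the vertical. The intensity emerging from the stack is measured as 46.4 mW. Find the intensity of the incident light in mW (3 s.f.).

I₀ ≈ 263 mW

I₁ = I₀ cos²(52° − 0°) = I₀ cos²(52°) = 0.379 I₀.
I₂ = I₁ cos²(5° − 52°) = 0.379 I₀ · cos²(47°) = 0.1763 I₀.
So 46.4 mW = 0.1763 I₀, giving I₀ = 46.4/0.1763 = 263.2 mW.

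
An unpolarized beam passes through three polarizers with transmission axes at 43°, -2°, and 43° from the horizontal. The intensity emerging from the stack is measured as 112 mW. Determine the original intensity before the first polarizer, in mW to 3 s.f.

I₀ ≈ 896 mW

Unpolarized light through the first polarizer → I₁ = ½ I₀, now polarized at 43°.
I₂ = I₁ cos²(-2° − 43°) = 0.5 I₀ · cos²(45°) = 0.25 I₀.
I₃ = I₂ cos²(43° + 2°) = 0.25 I₀ · cos²(45°) = 0.125 I₀.
So 112 mW = 0.125 I₀, giving I₀ = 112/0.125 = 896 mW.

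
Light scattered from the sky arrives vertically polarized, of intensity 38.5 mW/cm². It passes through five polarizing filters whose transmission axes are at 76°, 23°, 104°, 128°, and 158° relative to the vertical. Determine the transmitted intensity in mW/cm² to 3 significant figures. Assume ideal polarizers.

I₁ = 38.5 mW/cm² · cos²(76°) = 2.253 mW/cm².
I₂ = I₁ · cos²(53°) = 2.253 · 0.3622 = 0.8161 mW/cm².
I₃ = I₂ · cos²(81°) = 0.8161 · 0.02447 = 0.01997 mW/cm².
I₄ = I₃ · cos²(24°) = 0.01997 · 0.8346 = 0.01667 mW/cm².
I₅ = I₄ · cos²(30°) = 0.01667 · 0.75 = 0.0125 mW/cm².

I ≈ 0.0125 mW/cm²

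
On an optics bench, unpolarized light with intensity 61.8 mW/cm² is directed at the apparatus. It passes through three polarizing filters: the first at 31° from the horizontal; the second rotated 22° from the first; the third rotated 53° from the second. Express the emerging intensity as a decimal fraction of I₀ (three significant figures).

Unpolarized light through the first polarizer → I₁ = 61.8 mW/cm²/2 = 30.9 mW/cm², polarized at 31°.
I₂ = I₁ · cos²(22°) = 30.9 · 0.8597 = 26.56 mW/cm².
I₃ = I₂ · cos²(53°) = 26.56 · 0.3622 = 9.621 mW/cm².
Transmitted fraction = 0.1557.

I/I₀ ≈ 0.156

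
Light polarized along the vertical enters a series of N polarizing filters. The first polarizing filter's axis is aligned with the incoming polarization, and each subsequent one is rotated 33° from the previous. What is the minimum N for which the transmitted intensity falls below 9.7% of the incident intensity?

First polarizer is aligned with the polarization: full transmission.
Each further stage multiplies by cos²(33°) = 0.7034.
After N polarizers: T = 0.7034^(N−1). Require T < 0.097 ⇒ N−1 > ln(0.097)/ln(0.7034) = 6.63, so N−1 ≥ 7 and N = 8.
Check: N=8 gives T = 0.08517 < 0.097; N=7 gives T = 0.1211.

N = 8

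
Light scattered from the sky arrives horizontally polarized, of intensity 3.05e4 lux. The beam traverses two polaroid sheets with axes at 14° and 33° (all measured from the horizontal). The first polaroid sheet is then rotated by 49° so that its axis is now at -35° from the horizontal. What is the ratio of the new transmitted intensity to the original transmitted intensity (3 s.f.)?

I_new/I_old ≈ 0.112

Before rotation:
By Malus's law, I₁ = I₀ cos²(14° − 0°) = I₀ cos²(14°) = 0.9415 I₀.
I₂ = I₁ cos²(33° − 14°) = 0.9415 I₀ · cos²(19°) = 0.8417 I₀.
After rotation:
I₁ = I₀ cos²(-35° − 0°) = I₀ cos²(35°) = 0.671 I₀.
I₂ = I₁ cos²(33° + 35°) = 0.671 I₀ · cos²(68°) = 0.09416 I₀.
Ratio = 0.09416 / 0.8417 = 0.1119.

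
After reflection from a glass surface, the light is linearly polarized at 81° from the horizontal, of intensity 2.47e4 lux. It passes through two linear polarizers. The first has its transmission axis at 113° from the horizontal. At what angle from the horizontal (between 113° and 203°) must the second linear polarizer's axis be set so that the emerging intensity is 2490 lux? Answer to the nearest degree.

θ ≈ 181°

I₁ = I₀ cos²(113° − 81°) = I₀ cos²(32°) = 0.7192 I₀.
Target fraction: 2490 / 2.47e4 lux = 0.1008 of I₀.
Need I₂/I₀ = 0.1008, so cos²(θ − 113°) = 0.1008 / 0.7192 = 0.1402.
θ − 113° = arccos(√0.1402) = 68.0°, giving θ ≈ 113 + 68.0 = 181.0°.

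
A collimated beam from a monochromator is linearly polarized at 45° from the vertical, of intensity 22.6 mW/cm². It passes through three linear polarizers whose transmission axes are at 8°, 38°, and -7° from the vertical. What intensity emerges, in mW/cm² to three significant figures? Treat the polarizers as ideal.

I₁ = 22.6 mW/cm² · cos²(37°) = 14.41 mW/cm².
I₂ = I₁ · cos²(30°) = 14.41 · 0.75 = 10.81 mW/cm².
I₃ = I₂ · cos²(45°) = 10.81 · 0.5 = 5.406 mW/cm².

I ≈ 5.41 mW/cm²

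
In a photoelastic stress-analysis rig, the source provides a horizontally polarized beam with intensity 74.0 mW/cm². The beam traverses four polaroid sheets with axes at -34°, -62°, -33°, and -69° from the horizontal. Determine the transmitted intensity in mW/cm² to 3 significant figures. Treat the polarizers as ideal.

I₁ = 74.0 mW/cm² · cos²(34°) = 50.86 mW/cm².
I₂ = I₁ · cos²(28°) = 50.86 · 0.7796 = 39.65 mW/cm².
I₃ = I₂ · cos²(29°) = 39.65 · 0.765 = 30.33 mW/cm².
I₄ = I₃ · cos²(36°) = 30.33 · 0.6545 = 19.85 mW/cm².

I ≈ 19.9 mW/cm²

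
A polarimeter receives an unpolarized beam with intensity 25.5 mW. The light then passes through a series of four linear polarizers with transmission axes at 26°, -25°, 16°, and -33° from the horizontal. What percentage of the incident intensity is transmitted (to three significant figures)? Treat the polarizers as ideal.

Unpolarized light through the first polarizer → I₁ = 25.5 mW/2 = 12.75 mW, polarized at 26°.
I₂ = I₁ · cos²(51°) = 12.75 · 0.396 = 5.05 mW.
I₃ = I₂ · cos²(41°) = 5.05 · 0.5696 = 2.876 mW.
I₄ = I₃ · cos²(49°) = 2.876 · 0.4304 = 1.238 mW.
That is 4.855% of the incident intensity.

≈ 4.85%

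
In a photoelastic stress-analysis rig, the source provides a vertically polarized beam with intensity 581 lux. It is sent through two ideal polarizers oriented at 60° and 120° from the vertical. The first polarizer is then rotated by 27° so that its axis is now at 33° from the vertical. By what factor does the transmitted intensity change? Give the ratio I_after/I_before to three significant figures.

I_new/I_old ≈ 0.0308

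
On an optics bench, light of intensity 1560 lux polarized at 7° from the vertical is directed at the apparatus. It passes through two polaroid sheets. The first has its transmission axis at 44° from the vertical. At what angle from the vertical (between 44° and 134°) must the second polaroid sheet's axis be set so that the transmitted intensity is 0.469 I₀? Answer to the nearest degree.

θ ≈ 75°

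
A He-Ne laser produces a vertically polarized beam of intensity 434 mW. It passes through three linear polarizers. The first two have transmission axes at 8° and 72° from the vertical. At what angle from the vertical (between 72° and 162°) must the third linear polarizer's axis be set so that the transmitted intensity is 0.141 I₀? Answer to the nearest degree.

θ ≈ 102°

I₁ = I₀ cos²(8° − 0°) = I₀ cos²(8°) = 0.9806 I₀.
I₂ = I₁ cos²(72° − 8°) = 0.9806 I₀ · cos²(64°) = 0.1884 I₀.
Need I₃/I₀ = 0.141, so cos²(θ − 72°) = 0.141 / 0.1884 = 0.7482.
θ − 72° = arccos(√0.7482) = 30.1°, giving θ ≈ 72 + 30.1 = 102.1°.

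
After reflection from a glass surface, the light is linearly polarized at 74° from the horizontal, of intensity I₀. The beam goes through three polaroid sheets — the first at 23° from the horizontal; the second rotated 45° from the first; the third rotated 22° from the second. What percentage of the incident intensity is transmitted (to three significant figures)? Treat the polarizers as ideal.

By Malus's law, I₁ = I₀ cos²(23° − 74°) = I₀ cos²(51°) = 0.396 I₀.
I₂ = I₁ cos²(45°) = 0.396 · 0.5 I₀ = 0.198 I₀.
I₃ = I₂ cos²(22°) = 0.198 · 0.8597 I₀ = 0.1702 I₀.
That is 17.02% of the incident intensity.

≈ 17.0%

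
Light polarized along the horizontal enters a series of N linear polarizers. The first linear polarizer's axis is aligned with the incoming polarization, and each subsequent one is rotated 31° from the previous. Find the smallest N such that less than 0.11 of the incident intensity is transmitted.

First polarizer is aligned with the polarization: full transmission.
Each further stage multiplies by cos²(31°) = 0.7347.
After N polarizers: T = 0.7347^(N−1). Require T < 0.11 ⇒ N−1 > ln(0.11)/ln(0.7347) = 7.16, so N−1 ≥ 8 and N = 9.
Check: N=9 gives T = 0.08493 < 0.11; N=8 gives T = 0.1156.

N = 9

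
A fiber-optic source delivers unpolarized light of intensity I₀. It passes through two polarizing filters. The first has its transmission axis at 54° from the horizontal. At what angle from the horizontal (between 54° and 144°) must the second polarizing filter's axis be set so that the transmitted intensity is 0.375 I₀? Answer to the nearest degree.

θ ≈ 84°

Unpolarized light through the first polarizer → I₁ = ½ I₀, now polarized at 54°.
Need I₂/I₀ = 0.375, so cos²(θ − 54°) = 0.375 / 0.5 = 0.75.
θ − 54° = arccos(√0.75) = 30.0°, giving θ ≈ 54 + 30.0 = 84.0°.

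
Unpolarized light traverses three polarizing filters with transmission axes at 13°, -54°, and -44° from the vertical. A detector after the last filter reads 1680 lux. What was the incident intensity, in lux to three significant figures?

Unpolarized light through the first polarizer → I₁ = ½ I₀, now polarized at 13°.
I₂ = I₁ cos²(-54° − 13°) = 0.5 I₀ · cos²(67°) = 0.07634 I₀.
I₃ = I₂ cos²(-44° + 54°) = 0.07634 I₀ · cos²(10°) = 0.07403 I₀.
So 1680 lux = 0.07403 I₀, giving I₀ = 1680/0.07403 = 2.269e+04 lux.

I₀ ≈ 2.27e4 lux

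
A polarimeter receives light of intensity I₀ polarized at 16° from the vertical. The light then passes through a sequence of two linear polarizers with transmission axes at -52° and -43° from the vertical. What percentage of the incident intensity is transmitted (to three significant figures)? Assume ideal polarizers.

≈ 13.7%

I₁ = I₀ cos²(-52° − 16°) = I₀ cos²(68°) = 0.1403 I₀.
I₂ = I₁ cos²(-43° + 52°) = 0.1403 I₀ · cos²(9°) = 0.1369 I₀.
That is 13.69% of the incident intensity.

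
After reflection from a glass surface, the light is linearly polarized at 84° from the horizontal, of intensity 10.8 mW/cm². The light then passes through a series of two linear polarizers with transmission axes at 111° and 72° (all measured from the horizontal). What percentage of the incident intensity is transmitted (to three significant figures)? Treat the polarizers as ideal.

≈ 47.9%

By Malus's law, I₁ = 10.8 mW/cm² · cos²(27°) = 8.574 mW/cm².
I₂ = I₁ · cos²(39°) = 8.574 · 0.604 = 5.178 mW/cm².
That is 47.95% of the incident intensity.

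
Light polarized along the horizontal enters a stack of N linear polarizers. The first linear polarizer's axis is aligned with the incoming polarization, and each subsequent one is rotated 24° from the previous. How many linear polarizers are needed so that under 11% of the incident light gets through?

First polarizer is aligned with the polarization: full transmission.
Each further stage multiplies by cos²(24°) = 0.8346.
After N polarizers: T = 0.8346^(N−1). Require T < 0.11 ⇒ N−1 > ln(0.11)/ln(0.8346) = 12.21, so N−1 ≥ 13 and N = 14.
Check: N=14 gives T = 0.09528 < 0.11; N=13 gives T = 0.1142.

N = 14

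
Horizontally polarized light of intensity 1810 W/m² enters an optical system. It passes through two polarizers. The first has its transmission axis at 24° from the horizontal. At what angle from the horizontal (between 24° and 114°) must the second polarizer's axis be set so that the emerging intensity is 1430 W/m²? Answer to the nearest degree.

θ ≈ 37°

By Malus's law, I₁ = I₀ cos²(24° − 0°) = I₀ cos²(24°) = 0.8346 I₀.
Target fraction: 1430 / 1810 W/m² = 0.7901 of I₀.
Need I₂/I₀ = 0.7901, so cos²(θ − 24°) = 0.7901 / 0.8346 = 0.9467.
θ − 24° = arccos(√0.9467) = 13.4°, giving θ ≈ 24 + 13.4 = 37.4°.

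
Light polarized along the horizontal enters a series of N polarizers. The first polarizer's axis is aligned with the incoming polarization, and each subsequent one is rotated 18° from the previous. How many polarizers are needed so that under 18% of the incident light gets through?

First polarizer is aligned with the polarization: full transmission.
Each further stage multiplies by cos²(18°) = 0.9045.
After N polarizers: T = 0.9045^(N−1). Require T < 0.18 ⇒ N−1 > ln(0.18)/ln(0.9045) = 17.09, so N−1 ≥ 18 and N = 19.
Check: N=19 gives T = 0.1642 < 0.18; N=18 gives T = 0.1816.

N = 19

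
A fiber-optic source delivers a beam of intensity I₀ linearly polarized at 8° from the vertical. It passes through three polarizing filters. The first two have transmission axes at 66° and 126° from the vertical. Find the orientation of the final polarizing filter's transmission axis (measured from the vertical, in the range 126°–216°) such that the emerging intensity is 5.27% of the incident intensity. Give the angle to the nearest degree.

I₁ = I₀ cos²(66° − 8°) = I₀ cos²(58°) = 0.2808 I₀.
I₂ = I₁ cos²(126° − 66°) = 0.2808 I₀ · cos²(60°) = 0.0702 I₀.
Need I₃/I₀ = 0.0527, so cos²(θ − 126°) = 0.0527 / 0.0702 = 0.7507.
θ − 126° = arccos(√0.7507) = 30.0°, giving θ ≈ 126 + 30.0 = 156.0°.

θ ≈ 156°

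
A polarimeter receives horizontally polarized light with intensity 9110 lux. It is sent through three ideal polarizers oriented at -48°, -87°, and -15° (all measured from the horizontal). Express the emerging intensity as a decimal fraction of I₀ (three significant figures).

I₁ = 9110 lux · cos²(48°) = 4079 lux.
I₂ = I₁ · cos²(39°) = 4079 · 0.604 = 2463 lux.
I₃ = I₂ · cos²(72°) = 2463 · 0.09549 = 235.2 lux.
Transmitted fraction = 0.02582.

I/I₀ ≈ 0.0258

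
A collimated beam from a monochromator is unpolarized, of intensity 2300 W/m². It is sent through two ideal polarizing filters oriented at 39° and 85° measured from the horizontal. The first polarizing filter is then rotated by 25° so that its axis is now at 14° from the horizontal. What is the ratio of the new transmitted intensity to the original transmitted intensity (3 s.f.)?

Before rotation:
Unpolarized light through the first polarizer → I₁ = ½ I₀, now polarized at 39°.
I₂ = I₁ cos²(85° − 39°) = 0.5 I₀ · cos²(46°) = 0.2413 I₀.
After rotation:
Unpolarized light through the first polarizer → I₁ = ½ I₀, now polarized at 14°.
I₂ = I₁ cos²(85° − 14°) = 0.5 I₀ · cos²(71°) = 0.053 I₀.
Ratio = 0.053 / 0.2413 = 0.2197.

I_new/I_old ≈ 0.220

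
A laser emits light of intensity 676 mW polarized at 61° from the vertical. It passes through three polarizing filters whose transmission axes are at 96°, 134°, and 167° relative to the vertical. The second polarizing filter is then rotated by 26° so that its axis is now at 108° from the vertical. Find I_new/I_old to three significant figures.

Before rotation:
By Malus's law, I₁ = I₀ cos²(96° − 61°) = I₀ cos²(35°) = 0.671 I₀.
I₂ = I₁ cos²(134° − 96°) = 0.671 I₀ · cos²(38°) = 0.4167 I₀.
I₃ = I₂ cos²(167° − 134°) = 0.4167 I₀ · cos²(33°) = 0.2931 I₀.
After rotation:
I₁ = I₀ cos²(96° − 61°) = I₀ cos²(35°) = 0.671 I₀.
I₂ = I₁ cos²(108° − 96°) = 0.671 I₀ · cos²(12°) = 0.642 I₀.
I₃ = I₂ cos²(167° − 108°) = 0.642 I₀ · cos²(59°) = 0.1703 I₀.
Ratio = 0.1703 / 0.2931 = 0.5811.

I_new/I_old ≈ 0.581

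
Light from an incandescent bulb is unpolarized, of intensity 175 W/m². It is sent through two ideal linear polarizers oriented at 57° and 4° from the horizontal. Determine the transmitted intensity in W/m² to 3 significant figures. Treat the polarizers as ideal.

I ≈ 31.7 W/m²

Unpolarized light through the first polarizer → I₁ = 175 W/m²/2 = 87.5 W/m², polarized at 57°.
I₂ = I₁ · cos²(53°) = 87.5 · 0.3622 = 31.69 W/m².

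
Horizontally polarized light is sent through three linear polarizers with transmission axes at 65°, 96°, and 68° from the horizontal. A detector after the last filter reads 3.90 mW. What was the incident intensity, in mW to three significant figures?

I₀ ≈ 38.1 mW

By Malus's law, I₁ = I₀ cos²(65° − 0°) = I₀ cos²(65°) = 0.1786 I₀.
I₂ = I₁ cos²(96° − 65°) = 0.1786 I₀ · cos²(31°) = 0.1312 I₀.
I₃ = I₂ cos²(68° − 96°) = 0.1312 I₀ · cos²(28°) = 0.1023 I₀.
So 3.90 mW = 0.1023 I₀, giving I₀ = 3.90/0.1023 = 38.12 mW.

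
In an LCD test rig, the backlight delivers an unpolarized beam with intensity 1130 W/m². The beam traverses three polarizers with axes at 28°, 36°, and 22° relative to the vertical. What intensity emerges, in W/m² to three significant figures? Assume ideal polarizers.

Unpolarized light through the first polarizer → I₁ = 1130 W/m²/2 = 565 W/m², polarized at 28°.
I₂ = I₁ · cos²(8°) = 565 · 0.9806 = 554.1 W/m².
I₃ = I₂ · cos²(14°) = 554.1 · 0.9415 = 521.6 W/m².

I ≈ 522 W/m²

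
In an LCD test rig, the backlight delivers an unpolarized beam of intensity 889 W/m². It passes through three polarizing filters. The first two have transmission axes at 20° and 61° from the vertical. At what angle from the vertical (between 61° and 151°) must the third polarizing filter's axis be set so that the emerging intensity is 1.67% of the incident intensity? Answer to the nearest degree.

θ ≈ 137°

Unpolarized light through the first polarizer → I₁ = ½ I₀, now polarized at 20°.
I₂ = I₁ cos²(61° − 20°) = 0.5 I₀ · cos²(41°) = 0.2848 I₀.
Need I₃/I₀ = 0.0167, so cos²(θ − 61°) = 0.0167 / 0.2848 = 0.05864.
θ − 61° = arccos(√0.05864) = 76.0°, giving θ ≈ 61 + 76.0 = 137.0°.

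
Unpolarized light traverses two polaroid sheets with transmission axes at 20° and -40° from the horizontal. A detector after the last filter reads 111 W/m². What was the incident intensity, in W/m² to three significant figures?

I₀ ≈ 888 W/m²

Unpolarized light through the first polarizer → I₁ = ½ I₀, now polarized at 20°.
I₂ = I₁ cos²(-40° − 20°) = 0.5 I₀ · cos²(60°) = 0.125 I₀.
So 111 W/m² = 0.125 I₀, giving I₀ = 111/0.125 = 888 W/m².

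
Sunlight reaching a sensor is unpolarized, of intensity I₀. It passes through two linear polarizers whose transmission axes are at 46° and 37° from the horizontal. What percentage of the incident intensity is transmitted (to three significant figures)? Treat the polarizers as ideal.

≈ 48.8%

Unpolarized light through the first polarizer → I₁ = ½ I₀, now polarized at 46°.
I₂ = I₁ cos²(37° − 46°) = 0.5 I₀ · cos²(9°) = 0.4878 I₀.
That is 48.78% of the incident intensity.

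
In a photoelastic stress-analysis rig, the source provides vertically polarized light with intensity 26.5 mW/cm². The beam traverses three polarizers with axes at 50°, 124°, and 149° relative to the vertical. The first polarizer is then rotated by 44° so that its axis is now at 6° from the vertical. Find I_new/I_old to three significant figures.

I_new/I_old ≈ 6.94

Before rotation:
I₁ = I₀ cos²(50° − 0°) = I₀ cos²(50°) = 0.4132 I₀.
I₂ = I₁ cos²(124° − 50°) = 0.4132 I₀ · cos²(74°) = 0.03139 I₀.
I₃ = I₂ cos²(149° − 124°) = 0.03139 I₀ · cos²(25°) = 0.02578 I₀.
After rotation:
I₁ = I₀ cos²(6° − 0°) = I₀ cos²(6°) = 0.9891 I₀.
Angle between axes 1 and 2: 62°. I₂ = 0.9891 I₀ · cos²(62°) = 0.218 I₀.
I₃ = I₂ cos²(149° − 124°) = 0.218 I₀ · cos²(25°) = 0.1791 I₀.
Ratio = 0.1791 / 0.02578 = 6.944.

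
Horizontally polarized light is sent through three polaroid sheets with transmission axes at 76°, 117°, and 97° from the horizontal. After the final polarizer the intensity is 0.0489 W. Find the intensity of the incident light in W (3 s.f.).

I₀ ≈ 1.66 W

I₁ = I₀ cos²(76° − 0°) = I₀ cos²(76°) = 0.05853 I₀.
I₂ = I₁ cos²(117° − 76°) = 0.05853 I₀ · cos²(41°) = 0.03334 I₀.
I₃ = I₂ cos²(97° − 117°) = 0.03334 I₀ · cos²(20°) = 0.02944 I₀.
So 0.0489 W = 0.02944 I₀, giving I₀ = 0.0489/0.02944 = 1.661 W.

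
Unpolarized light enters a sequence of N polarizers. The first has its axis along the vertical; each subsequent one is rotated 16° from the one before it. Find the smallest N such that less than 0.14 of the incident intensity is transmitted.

N = 18

First polarizer halves the unpolarized light: factor 1/2.
Each further stage multiplies by cos²(16°) = 0.924.
After N polarizers: T = 0.5·0.924^(N−1). Require T < 0.14 ⇒ N−1 > ln(0.14/0.5)/ln(0.924) = 16.11, so N−1 ≥ 17 and N = 18.
Check: N=18 gives T = 0.1305 < 0.14; N=17 gives T = 0.1412.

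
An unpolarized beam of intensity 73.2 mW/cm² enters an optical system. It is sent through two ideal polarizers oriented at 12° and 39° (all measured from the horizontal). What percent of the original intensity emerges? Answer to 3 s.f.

Unpolarized light through the first polarizer → I₁ = 73.2 mW/cm²/2 = 36.6 mW/cm², polarized at 12°.
I₂ = I₁ · cos²(27°) = 36.6 · 0.7939 = 29.06 mW/cm².
That is 39.69% of the incident intensity.

≈ 39.7%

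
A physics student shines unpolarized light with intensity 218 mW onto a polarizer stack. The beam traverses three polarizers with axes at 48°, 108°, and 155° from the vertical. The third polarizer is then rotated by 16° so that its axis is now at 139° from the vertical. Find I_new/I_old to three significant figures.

I_new/I_old ≈ 1.58

Before rotation:
Unpolarized light through the first polarizer → I₁ = ½ I₀, now polarized at 48°.
I₂ = I₁ cos²(108° − 48°) = 0.5 I₀ · cos²(60°) = 0.125 I₀.
I₃ = I₂ cos²(155° − 108°) = 0.125 I₀ · cos²(47°) = 0.05814 I₀.
After rotation:
Unpolarized light through the first polarizer → I₁ = ½ I₀, now polarized at 48°.
I₂ = I₁ cos²(108° − 48°) = 0.5 I₀ · cos²(60°) = 0.125 I₀.
I₃ = I₂ cos²(139° − 108°) = 0.125 I₀ · cos²(31°) = 0.09184 I₀.
Ratio = 0.09184 / 0.05814 = 1.58.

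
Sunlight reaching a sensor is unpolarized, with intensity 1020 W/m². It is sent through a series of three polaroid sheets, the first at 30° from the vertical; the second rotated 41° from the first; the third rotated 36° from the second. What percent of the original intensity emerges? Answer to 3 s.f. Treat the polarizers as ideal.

≈ 18.6%

Unpolarized light through the first polarizer → I₁ = 1020 W/m²/2 = 510 W/m², polarized at 30°.
I₂ = I₁ · cos²(41°) = 510 · 0.5696 = 290.5 W/m².
I₃ = I₂ · cos²(36°) = 290.5 · 0.6545 = 190.1 W/m².
That is 18.64% of the incident intensity.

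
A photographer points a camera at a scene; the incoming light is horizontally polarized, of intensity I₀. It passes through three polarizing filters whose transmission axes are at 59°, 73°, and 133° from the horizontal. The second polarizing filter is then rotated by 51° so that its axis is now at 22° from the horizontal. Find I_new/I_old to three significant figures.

I_new/I_old ≈ 0.348

Before rotation:
By Malus's law, I₁ = I₀ cos²(59° − 0°) = I₀ cos²(59°) = 0.2653 I₀.
I₂ = I₁ cos²(73° − 59°) = 0.2653 I₀ · cos²(14°) = 0.2497 I₀.
I₃ = I₂ cos²(133° − 73°) = 0.2497 I₀ · cos²(60°) = 0.06243 I₀.
After rotation:
I₁ = I₀ cos²(59° − 0°) = I₀ cos²(59°) = 0.2653 I₀.
I₂ = I₁ cos²(22° − 59°) = 0.2653 I₀ · cos²(37°) = 0.1692 I₀.
Angle between axes 2 and 3: 69°. I₃ = 0.1692 I₀ · cos²(69°) = 0.02173 I₀.
Ratio = 0.02173 / 0.06243 = 0.348.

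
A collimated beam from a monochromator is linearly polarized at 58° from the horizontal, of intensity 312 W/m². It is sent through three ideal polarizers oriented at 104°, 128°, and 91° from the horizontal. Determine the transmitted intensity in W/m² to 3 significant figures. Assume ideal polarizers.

I₁ = 312 W/m² · cos²(46°) = 150.6 W/m².
I₂ = I₁ · cos²(24°) = 150.6 · 0.8346 = 125.6 W/m².
I₃ = I₂ · cos²(37°) = 125.6 · 0.6378 = 80.14 W/m².

I ≈ 80.1 W/m²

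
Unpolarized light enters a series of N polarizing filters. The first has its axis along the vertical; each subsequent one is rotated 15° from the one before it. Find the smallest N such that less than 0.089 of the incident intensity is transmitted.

N = 26

First polarizer halves the unpolarized light: factor 1/2.
Each further stage multiplies by cos²(15°) = 0.933.
After N polarizers: T = 0.5·0.933^(N−1). Require T < 0.089 ⇒ N−1 > ln(0.089/0.5)/ln(0.933) = 24.89, so N−1 ≥ 25 and N = 26.
Check: N=26 gives T = 0.08834 < 0.089; N=25 gives T = 0.09468.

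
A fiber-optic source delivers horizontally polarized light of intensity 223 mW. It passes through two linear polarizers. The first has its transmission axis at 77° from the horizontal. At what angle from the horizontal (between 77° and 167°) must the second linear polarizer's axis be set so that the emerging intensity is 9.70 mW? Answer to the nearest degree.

θ ≈ 99°

I₁ = I₀ cos²(77° − 0°) = I₀ cos²(77°) = 0.0506 I₀.
Target fraction: 9.70 / 223 mW = 0.0435 of I₀.
Need I₂/I₀ = 0.0435, so cos²(θ − 77°) = 0.0435 / 0.0506 = 0.8596.
θ − 77° = arccos(√0.8596) = 22.0°, giving θ ≈ 77 + 22.0 = 99.0°.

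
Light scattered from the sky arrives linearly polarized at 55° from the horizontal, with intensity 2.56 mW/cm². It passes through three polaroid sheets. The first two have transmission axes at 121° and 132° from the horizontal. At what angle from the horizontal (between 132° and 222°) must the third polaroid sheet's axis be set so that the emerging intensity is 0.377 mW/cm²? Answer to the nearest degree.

I₁ = I₀ cos²(121° − 55°) = I₀ cos²(66°) = 0.1654 I₀.
I₂ = I₁ cos²(132° − 121°) = 0.1654 I₀ · cos²(11°) = 0.1594 I₀.
Target fraction: 0.377 / 2.56 mW/cm² = 0.1473 of I₀.
Need I₃/I₀ = 0.1473, so cos²(θ − 132°) = 0.1473 / 0.1594 = 0.9238.
θ − 132° = arccos(√0.9238) = 16.0°, giving θ ≈ 132 + 16.0 = 148.0°.

θ ≈ 148°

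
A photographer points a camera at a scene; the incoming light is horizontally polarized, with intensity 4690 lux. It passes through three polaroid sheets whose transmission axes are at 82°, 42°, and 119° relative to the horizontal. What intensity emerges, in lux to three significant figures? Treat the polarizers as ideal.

I ≈ 2.70 lux

I₁ = 4690 lux · cos²(82°) = 90.84 lux.
I₂ = I₁ · cos²(40°) = 90.84 · 0.5868 = 53.31 lux.
I₃ = I₂ · cos²(77°) = 53.31 · 0.0506 = 2.698 lux.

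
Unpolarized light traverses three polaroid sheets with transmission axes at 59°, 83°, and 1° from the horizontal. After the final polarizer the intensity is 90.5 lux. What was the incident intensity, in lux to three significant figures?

Unpolarized light through the first polarizer → I₁ = ½ I₀, now polarized at 59°.
I₂ = I₁ cos²(83° − 59°) = 0.5 I₀ · cos²(24°) = 0.4173 I₀.
I₃ = I₂ cos²(1° − 83°) = 0.4173 I₀ · cos²(82°) = 0.008082 I₀.
So 90.5 lux = 0.008082 I₀, giving I₀ = 90.5/0.008082 = 1.12e+04 lux.

I₀ ≈ 1.12e4 lux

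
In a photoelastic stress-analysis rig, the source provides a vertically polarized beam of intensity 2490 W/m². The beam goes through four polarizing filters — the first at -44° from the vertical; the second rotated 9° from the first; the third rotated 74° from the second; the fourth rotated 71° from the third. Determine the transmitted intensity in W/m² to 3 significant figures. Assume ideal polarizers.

I₁ = 2490 W/m² · cos²(44°) = 1288 W/m².
I₂ = I₁ · cos²(9°) = 1288 · 0.9755 = 1257 W/m².
I₃ = I₂ · cos²(74°) = 1257 · 0.07598 = 95.5 W/m².
I₄ = I₃ · cos²(71°) = 95.5 · 0.106 = 10.12 W/m².

I ≈ 10.1 W/m²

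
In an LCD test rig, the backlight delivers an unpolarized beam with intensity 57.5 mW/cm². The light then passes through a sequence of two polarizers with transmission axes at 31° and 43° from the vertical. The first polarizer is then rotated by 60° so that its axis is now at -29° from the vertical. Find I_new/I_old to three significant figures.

I_new/I_old ≈ 0.0998

Before rotation:
Unpolarized light through the first polarizer → I₁ = ½ I₀, now polarized at 31°.
I₂ = I₁ cos²(43° − 31°) = 0.5 I₀ · cos²(12°) = 0.4784 I₀.
After rotation:
Unpolarized light through the first polarizer → I₁ = ½ I₀, now polarized at -29°.
I₂ = I₁ cos²(43° + 29°) = 0.5 I₀ · cos²(72°) = 0.04775 I₀.
Ratio = 0.04775 / 0.4784 = 0.09981.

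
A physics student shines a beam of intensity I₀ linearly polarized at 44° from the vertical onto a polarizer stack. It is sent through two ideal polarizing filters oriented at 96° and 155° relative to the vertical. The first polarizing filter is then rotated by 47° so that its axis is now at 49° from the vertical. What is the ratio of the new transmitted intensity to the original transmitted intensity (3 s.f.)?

I_new/I_old ≈ 0.750

Before rotation:
I₁ = I₀ cos²(96° − 44°) = I₀ cos²(52°) = 0.379 I₀.
I₂ = I₁ cos²(155° − 96°) = 0.379 I₀ · cos²(59°) = 0.1005 I₀.
After rotation:
I₁ = I₀ cos²(49° − 44°) = I₀ cos²(5°) = 0.9924 I₀.
Angle between axes 1 and 2: 74°. I₂ = 0.9924 I₀ · cos²(74°) = 0.0754 I₀.
Ratio = 0.0754 / 0.1005 = 0.7499.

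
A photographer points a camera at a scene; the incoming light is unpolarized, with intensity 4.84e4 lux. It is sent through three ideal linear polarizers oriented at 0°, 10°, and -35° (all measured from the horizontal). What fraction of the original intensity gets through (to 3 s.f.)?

I/I₀ ≈ 0.242

Unpolarized light through the first polarizer → I₁ = 4.84e4 lux/2 = 2.42e+04 lux, polarized at 0°.
I₂ = I₁ · cos²(10°) = 2.42e+04 · 0.9698 = 2.347e+04 lux.
I₃ = I₂ · cos²(45°) = 2.347e+04 · 0.5 = 1.174e+04 lux.
Transmitted fraction = 0.2425.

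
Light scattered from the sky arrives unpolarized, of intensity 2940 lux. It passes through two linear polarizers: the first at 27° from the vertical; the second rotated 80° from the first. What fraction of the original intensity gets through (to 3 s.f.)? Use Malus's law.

Unpolarized light through the first polarizer → I₁ = 2940 lux/2 = 1470 lux, polarized at 27°.
I₂ = I₁ · cos²(80°) = 1470 · 0.03015 = 44.33 lux.
Transmitted fraction = 0.01508.

I/I₀ ≈ 0.0151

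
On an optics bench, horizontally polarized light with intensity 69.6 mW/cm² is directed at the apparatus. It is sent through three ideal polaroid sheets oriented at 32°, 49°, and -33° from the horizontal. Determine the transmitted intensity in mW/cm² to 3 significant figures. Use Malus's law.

I ≈ 0.887 mW/cm²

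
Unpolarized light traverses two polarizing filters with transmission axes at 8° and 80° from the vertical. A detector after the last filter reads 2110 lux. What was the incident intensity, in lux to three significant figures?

I₀ ≈ 4.42e4 lux

Unpolarized light through the first polarizer → I₁ = ½ I₀, now polarized at 8°.
I₂ = I₁ cos²(80° − 8°) = 0.5 I₀ · cos²(72°) = 0.04775 I₀.
So 2110 lux = 0.04775 I₀, giving I₀ = 2110/0.04775 = 4.419e+04 lux.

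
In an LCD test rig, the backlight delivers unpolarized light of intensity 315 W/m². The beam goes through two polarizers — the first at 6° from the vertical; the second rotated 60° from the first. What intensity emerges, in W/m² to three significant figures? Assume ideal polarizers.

I ≈ 39.4 W/m²

Unpolarized light through the first polarizer → I₁ = 315 W/m²/2 = 157.5 W/m², polarized at 6°.
I₂ = I₁ · cos²(60°) = 157.5 · 0.25 = 39.38 W/m².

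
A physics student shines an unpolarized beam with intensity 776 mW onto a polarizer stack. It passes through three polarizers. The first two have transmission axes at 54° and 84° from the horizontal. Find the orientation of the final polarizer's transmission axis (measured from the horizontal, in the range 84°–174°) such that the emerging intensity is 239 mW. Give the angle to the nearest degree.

θ ≈ 109°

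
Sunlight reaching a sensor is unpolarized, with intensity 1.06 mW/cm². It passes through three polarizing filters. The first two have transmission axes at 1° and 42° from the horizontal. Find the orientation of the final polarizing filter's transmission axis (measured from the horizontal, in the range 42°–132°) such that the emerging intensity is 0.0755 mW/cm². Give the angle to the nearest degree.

θ ≈ 102°

Unpolarized light through the first polarizer → I₁ = ½ I₀, now polarized at 1°.
I₂ = I₁ cos²(42° − 1°) = 0.5 I₀ · cos²(41°) = 0.2848 I₀.
Target fraction: 0.0755 / 1.06 mW/cm² = 0.07123 of I₀.
Need I₃/I₀ = 0.07123, so cos²(θ − 42°) = 0.07123 / 0.2848 = 0.2501.
θ − 42° = arccos(√0.2501) = 60.0°, giving θ ≈ 42 + 60.0 = 102.0°.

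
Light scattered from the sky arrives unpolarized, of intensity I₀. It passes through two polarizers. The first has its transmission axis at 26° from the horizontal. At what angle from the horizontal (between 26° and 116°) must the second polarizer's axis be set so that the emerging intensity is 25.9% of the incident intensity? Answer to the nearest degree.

Unpolarized light through the first polarizer → I₁ = ½ I₀, now polarized at 26°.
Need I₂/I₀ = 0.259, so cos²(θ − 26°) = 0.259 / 0.5 = 0.518.
θ − 26° = arccos(√0.518) = 44.0°, giving θ ≈ 26 + 44.0 = 70.0°.

θ ≈ 70°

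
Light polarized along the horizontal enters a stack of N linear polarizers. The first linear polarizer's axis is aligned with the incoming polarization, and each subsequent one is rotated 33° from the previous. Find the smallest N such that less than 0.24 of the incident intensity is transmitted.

N = 6

First polarizer is aligned with the polarization: full transmission.
Each further stage multiplies by cos²(33°) = 0.7034.
After N polarizers: T = 0.7034^(N−1). Require T < 0.24 ⇒ N−1 > ln(0.24)/ln(0.7034) = 4.06, so N−1 ≥ 5 and N = 6.
Check: N=6 gives T = 0.1722 < 0.24; N=5 gives T = 0.2448.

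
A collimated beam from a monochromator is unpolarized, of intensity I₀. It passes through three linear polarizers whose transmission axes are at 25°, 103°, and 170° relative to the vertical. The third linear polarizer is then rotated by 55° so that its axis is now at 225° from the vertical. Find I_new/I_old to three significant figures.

Before rotation:
Unpolarized light through the first polarizer → I₁ = ½ I₀, now polarized at 25°.
I₂ = I₁ cos²(103° − 25°) = 0.5 I₀ · cos²(78°) = 0.02161 I₀.
I₃ = I₂ cos²(170° − 103°) = 0.02161 I₀ · cos²(67°) = 0.0033 I₀.
After rotation:
Unpolarized light through the first polarizer → I₁ = ½ I₀, now polarized at 25°.
I₂ = I₁ cos²(103° − 25°) = 0.5 I₀ · cos²(78°) = 0.02161 I₀.
Angle between axes 2 and 3: 58°. I₃ = 0.02161 I₀ · cos²(58°) = 0.006069 I₀.
Ratio = 0.006069 / 0.0033 = 1.839.

I_new/I_old ≈ 1.84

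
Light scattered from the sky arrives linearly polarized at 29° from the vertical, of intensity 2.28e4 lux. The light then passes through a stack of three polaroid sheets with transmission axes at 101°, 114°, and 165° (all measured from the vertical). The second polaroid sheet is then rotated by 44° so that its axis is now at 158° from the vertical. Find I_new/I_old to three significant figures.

I_new/I_old ≈ 0.777

Before rotation:
I₁ = I₀ cos²(101° − 29°) = I₀ cos²(72°) = 0.09549 I₀.
I₂ = I₁ cos²(114° − 101°) = 0.09549 I₀ · cos²(13°) = 0.09066 I₀.
I₃ = I₂ cos²(165° − 114°) = 0.09066 I₀ · cos²(51°) = 0.03591 I₀.
After rotation:
I₁ = I₀ cos²(101° − 29°) = I₀ cos²(72°) = 0.09549 I₀.
I₂ = I₁ cos²(158° − 101°) = 0.09549 I₀ · cos²(57°) = 0.02833 I₀.
I₃ = I₂ cos²(165° − 158°) = 0.02833 I₀ · cos²(7°) = 0.02791 I₀.
Ratio = 0.02791 / 0.03591 = 0.7772.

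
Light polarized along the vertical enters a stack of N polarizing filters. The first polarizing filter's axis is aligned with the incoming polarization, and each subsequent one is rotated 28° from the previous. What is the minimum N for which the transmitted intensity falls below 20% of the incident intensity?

First polarizer is aligned with the polarization: full transmission.
Each further stage multiplies by cos²(28°) = 0.7796.
After N polarizers: T = 0.7796^(N−1). Require T < 0.20 ⇒ N−1 > ln(0.20)/ln(0.7796) = 6.46, so N−1 ≥ 7 and N = 8.
Check: N=8 gives T = 0.175 < 0.20; N=7 gives T = 0.2245.

N = 8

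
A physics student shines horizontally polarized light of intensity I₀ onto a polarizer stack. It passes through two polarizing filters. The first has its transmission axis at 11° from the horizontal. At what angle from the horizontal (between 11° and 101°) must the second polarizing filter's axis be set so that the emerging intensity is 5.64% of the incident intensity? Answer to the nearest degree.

θ ≈ 87°

I₁ = I₀ cos²(11° − 0°) = I₀ cos²(11°) = 0.9636 I₀.
Need I₂/I₀ = 0.0564, so cos²(θ − 11°) = 0.0564 / 0.9636 = 0.05853.
θ − 11° = arccos(√0.05853) = 76.0°, giving θ ≈ 11 + 76.0 = 87.0°.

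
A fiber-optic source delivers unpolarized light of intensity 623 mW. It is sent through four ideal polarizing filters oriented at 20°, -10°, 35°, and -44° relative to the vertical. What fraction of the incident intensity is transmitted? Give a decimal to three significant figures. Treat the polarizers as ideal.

Unpolarized light through the first polarizer → I₁ = 623 mW/2 = 311.5 mW, polarized at 20°.
I₂ = I₁ · cos²(30°) = 311.5 · 0.75 = 233.6 mW.
I₃ = I₂ · cos²(45°) = 233.6 · 0.5 = 116.8 mW.
I₄ = I₃ · cos²(79°) = 116.8 · 0.03641 = 4.253 mW.
Transmitted fraction = 0.006827.

I/I₀ ≈ 0.00683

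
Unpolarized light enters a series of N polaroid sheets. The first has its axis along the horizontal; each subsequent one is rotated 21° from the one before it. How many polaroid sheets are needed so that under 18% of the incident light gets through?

First polarizer halves the unpolarized light: factor 1/2.
Each further stage multiplies by cos²(21°) = 0.8716.
After N polarizers: T = 0.5·0.8716^(N−1). Require T < 0.18 ⇒ N−1 > ln(0.18/0.5)/ln(0.8716) = 7.43, so N−1 ≥ 8 and N = 9.
Check: N=9 gives T = 0.1665 < 0.18; N=8 gives T = 0.191.

N = 9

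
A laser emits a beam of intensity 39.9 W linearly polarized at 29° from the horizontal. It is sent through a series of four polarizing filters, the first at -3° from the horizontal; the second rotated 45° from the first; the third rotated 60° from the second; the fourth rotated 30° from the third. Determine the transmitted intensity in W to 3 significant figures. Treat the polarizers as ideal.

I ≈ 2.69 W

By Malus's law, I₁ = 39.9 W · cos²(32°) = 28.7 W.
I₂ = I₁ · cos²(45°) = 28.7 · 0.5 = 14.35 W.
I₃ = I₂ · cos²(60°) = 14.35 · 0.25 = 3.587 W.
I₄ = I₃ · cos²(30°) = 3.587 · 0.75 = 2.69 W.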